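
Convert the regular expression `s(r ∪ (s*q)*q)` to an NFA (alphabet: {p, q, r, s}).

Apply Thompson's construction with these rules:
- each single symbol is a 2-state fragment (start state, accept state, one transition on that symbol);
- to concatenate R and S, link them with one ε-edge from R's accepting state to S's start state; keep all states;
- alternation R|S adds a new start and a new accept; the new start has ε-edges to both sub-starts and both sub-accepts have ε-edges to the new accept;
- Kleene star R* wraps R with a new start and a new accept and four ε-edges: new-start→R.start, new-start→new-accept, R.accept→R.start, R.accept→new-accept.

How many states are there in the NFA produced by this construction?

By structural recursion:
Each of the 5 symbol leaves contributes a 2-state fragment.
  s* — 4 states
  s*q — 6 states
  (s*q)* — 8 states
  (s*q)*q — 10 states
  r ∪ (s*q)*q — 14 states
  s(r ∪ (s*q)*q) — 16 states

16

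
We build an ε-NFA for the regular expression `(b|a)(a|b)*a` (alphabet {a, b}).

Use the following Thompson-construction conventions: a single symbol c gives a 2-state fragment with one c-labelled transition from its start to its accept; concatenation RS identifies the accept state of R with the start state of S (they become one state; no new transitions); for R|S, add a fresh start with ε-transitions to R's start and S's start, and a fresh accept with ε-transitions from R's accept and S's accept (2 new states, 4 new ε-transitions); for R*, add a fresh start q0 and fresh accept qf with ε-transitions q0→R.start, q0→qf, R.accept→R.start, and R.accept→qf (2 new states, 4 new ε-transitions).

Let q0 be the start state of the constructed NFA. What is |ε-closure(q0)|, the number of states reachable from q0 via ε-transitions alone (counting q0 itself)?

3

Work bottom-up. For each fragment F, track |ε-closure(F.start)| and whether F's accept lies in that closure (i.e. whether F accepts ε). A single-symbol fragment has closure size 1 and does not accept ε.
  b|a → new start ε-reaches every alternative's start; none of them accept ε, so the new accept is not reached: C = 1 + 1 + 1 = 3
  a|b → new start ε-reaches every alternative's start; none of them accept ε, so the new accept is not reached: C = 1 + 1 + 1 = 3
  (a|b)* → new start has ε-edges to the inner start and to the new accept, so C = 2 + 3 = 5
  (b|a)(a|b)*a → same as the first factor's closure: C = 3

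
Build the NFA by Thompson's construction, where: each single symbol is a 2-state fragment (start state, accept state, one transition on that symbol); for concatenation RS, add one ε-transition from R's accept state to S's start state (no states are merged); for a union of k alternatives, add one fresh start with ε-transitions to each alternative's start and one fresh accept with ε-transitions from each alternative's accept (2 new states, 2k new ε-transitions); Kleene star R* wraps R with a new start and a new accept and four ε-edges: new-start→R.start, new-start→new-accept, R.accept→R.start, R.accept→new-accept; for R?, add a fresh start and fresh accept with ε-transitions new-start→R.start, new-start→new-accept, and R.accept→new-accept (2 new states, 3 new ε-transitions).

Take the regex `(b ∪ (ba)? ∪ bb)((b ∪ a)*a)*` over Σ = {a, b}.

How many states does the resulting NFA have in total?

Bottom-up over the parse tree:
Each of the 8 symbol leaves contributes a 2-state fragment.
  ba : 4 states
  (ba)? : 6 states
  bb : 4 states
  b ∪ (ba)? ∪ bb : 14 states
  b ∪ a : 6 states
  (b ∪ a)* : 8 states
  (b ∪ a)*a : 10 states
  ((b ∪ a)*a)* : 12 states
  (b ∪ (ba)? ∪ bb)((b ∪ a)*a)* : 26 states

26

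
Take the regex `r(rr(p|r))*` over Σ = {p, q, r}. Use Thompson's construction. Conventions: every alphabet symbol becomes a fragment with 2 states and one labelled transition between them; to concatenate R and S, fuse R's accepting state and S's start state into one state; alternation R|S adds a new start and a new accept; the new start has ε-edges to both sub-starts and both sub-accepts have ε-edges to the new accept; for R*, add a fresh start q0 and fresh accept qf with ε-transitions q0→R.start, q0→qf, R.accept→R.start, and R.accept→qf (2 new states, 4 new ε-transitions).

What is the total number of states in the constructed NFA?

11

Building bottom-up:
Each of the 5 symbol leaves contributes a 2-state fragment.
  p|r = 6 states
  rr(p|r) = 8 states
  (rr(p|r))* = 10 states
  r(rr(p|r))* = 11 states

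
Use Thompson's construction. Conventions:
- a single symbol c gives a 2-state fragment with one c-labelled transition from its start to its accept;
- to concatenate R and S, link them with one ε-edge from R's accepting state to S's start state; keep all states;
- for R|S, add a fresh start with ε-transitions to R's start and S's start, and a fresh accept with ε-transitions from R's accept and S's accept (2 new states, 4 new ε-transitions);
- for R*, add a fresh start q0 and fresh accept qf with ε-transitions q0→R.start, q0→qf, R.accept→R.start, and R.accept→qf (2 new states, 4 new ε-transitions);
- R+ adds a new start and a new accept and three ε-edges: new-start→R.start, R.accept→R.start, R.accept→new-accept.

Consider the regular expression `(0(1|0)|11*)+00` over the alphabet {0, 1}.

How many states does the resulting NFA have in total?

Recursing over subexpressions:
Each of the 7 symbol leaves contributes a 2-state fragment.
  1|0 → 6 states
  0(1|0) → 8 states
  1* → 4 states
  11* → 6 states
  0(1|0)|11* → 16 states
  (0(1|0)|11*)+ → 18 states
  (0(1|0)|11*)+00 → 22 states

22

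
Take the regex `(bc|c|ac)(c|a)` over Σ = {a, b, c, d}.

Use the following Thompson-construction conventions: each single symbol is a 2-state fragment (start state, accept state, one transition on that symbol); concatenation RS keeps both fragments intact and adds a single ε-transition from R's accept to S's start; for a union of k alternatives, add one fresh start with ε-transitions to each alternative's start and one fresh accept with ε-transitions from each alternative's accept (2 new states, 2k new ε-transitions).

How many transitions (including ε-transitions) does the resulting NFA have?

20

Recursing over subexpressions:
Each of the 7 symbol leaves contributes 1 transition (1 symbol, 0 ε).
  bc = 3 transitions (2 symbol, 1 ε)
  ac = 3 transitions (2 symbol, 1 ε)
  bc|c|ac = 13 transitions (5 symbol, 8 ε)
  c|a = 6 transitions (2 symbol, 4 ε)
  (bc|c|ac)(c|a) = 20 transitions (7 symbol, 13 ε)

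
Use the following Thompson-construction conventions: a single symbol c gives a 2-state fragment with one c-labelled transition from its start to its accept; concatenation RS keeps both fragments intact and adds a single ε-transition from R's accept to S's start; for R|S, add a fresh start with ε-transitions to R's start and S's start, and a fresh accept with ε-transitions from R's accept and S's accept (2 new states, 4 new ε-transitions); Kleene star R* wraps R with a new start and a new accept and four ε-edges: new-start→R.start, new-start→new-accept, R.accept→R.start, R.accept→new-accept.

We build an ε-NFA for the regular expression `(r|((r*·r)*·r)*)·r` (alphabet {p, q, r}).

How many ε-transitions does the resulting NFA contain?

19

By structural recursion:
Each of the 5 symbol leaves contributes 0 ε-transitions.
  r* → 4 ε-transitions
  r*·r → 5 ε-transitions
  (r*·r)* → 9 ε-transitions
  (r*·r)*·r → 10 ε-transitions
  ((r*·r)*·r)* → 14 ε-transitions
  r|((r*·r)*·r)* → 18 ε-transitions
  (r|((r*·r)*·r)*)·r → 19 ε-transitions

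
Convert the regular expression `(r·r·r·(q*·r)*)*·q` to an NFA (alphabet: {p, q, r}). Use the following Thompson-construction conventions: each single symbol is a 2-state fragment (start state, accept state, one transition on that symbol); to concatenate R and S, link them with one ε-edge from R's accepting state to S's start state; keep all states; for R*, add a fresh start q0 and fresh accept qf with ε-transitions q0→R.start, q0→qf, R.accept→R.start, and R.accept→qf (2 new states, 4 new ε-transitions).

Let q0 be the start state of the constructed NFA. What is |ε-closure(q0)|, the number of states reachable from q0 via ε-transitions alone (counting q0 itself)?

Compute the ε-closure size of each fragment's start state recursively; a symbol fragment's start has no outgoing ε-edge, so its closure is just itself (size 1).
  q* — the star's fresh start ε-reaches both the body's start and the fresh accept: |closure| = 2 + 1 = 3
  q*·r — |closure| = 3 + 1 = 4 (closure spills across the concat boundary because the left factor accepts ε)
  (q*·r)* — |closure| = 1 (new start) + 4 (body) + 1 (new accept) = 6
  r·r·r·(q*·r)* — same as the first factor's closure: |closure| = 1
  (r·r·r·(q*·r)*)* — the star's fresh start ε-reaches both the body's start and the fresh accept: |closure| = 2 + 1 = 3
  (r·r·r·(q*·r)*)*·q — the left operand accepts ε, so the closure extends into the next operand (via the concat ε-link); |closure| = 3 + 1 = 4

4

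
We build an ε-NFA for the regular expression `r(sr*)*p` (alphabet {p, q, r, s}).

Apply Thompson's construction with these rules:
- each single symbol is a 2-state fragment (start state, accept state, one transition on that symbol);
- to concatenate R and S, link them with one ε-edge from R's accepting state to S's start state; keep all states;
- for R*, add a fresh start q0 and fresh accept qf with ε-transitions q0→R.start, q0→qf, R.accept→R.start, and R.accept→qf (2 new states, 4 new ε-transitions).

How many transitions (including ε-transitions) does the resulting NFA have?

Bottom-up over the parse tree:
Each of the 4 symbol leaves contributes 1 transition (1 symbol, 0 ε).
  r* → 5 transitions (1 symbol, 4 ε)
  sr* → 7 transitions (2 symbol, 5 ε)
  (sr*)* → 11 transitions (2 symbol, 9 ε)
  r(sr*)*p → 15 transitions (4 symbol, 11 ε)

15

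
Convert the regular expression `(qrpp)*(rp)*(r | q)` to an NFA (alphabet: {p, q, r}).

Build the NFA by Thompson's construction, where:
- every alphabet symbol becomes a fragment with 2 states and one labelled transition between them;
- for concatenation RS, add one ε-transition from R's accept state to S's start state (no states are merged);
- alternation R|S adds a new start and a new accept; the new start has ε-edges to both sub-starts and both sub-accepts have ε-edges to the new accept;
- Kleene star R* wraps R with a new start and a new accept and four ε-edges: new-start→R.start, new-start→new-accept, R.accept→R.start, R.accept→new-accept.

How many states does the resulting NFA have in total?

Recursing over subexpressions:
Each of the 8 symbol leaves contributes a 2-state fragment.
  qrpp → 8 states
  (qrpp)* → 10 states
  rp → 4 states
  (rp)* → 6 states
  r | q → 6 states
  (qrpp)*(rp)*(r | q) → 22 states

22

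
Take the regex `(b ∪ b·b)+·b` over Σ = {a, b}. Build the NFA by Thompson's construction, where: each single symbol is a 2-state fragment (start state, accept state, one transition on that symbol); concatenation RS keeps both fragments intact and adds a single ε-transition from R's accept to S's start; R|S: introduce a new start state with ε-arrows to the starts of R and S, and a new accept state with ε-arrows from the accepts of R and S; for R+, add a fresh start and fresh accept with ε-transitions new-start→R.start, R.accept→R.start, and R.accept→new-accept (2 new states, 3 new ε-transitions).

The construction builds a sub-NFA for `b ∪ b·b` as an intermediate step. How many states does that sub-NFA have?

8

Fragment for `b ∪ b·b`:
Each of the 3 symbol leaves contributes a 2-state fragment.
  b·b : 4 states
  b ∪ b·b : 8 states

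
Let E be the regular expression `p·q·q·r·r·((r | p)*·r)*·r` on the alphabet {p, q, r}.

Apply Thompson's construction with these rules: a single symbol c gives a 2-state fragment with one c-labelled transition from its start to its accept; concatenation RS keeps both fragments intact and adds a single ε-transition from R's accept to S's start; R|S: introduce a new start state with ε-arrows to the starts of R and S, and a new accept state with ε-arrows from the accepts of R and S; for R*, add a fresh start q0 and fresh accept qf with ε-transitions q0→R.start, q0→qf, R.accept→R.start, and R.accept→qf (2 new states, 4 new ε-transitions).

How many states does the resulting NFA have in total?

24

Bottom-up over the parse tree:
Each of the 9 symbol leaves contributes a 2-state fragment.
  r | p → 6 states
  (r | p)* → 8 states
  (r | p)*·r → 10 states
  ((r | p)*·r)* → 12 states
  p·q·q·r·r·((r | p)*·r)*·r → 24 states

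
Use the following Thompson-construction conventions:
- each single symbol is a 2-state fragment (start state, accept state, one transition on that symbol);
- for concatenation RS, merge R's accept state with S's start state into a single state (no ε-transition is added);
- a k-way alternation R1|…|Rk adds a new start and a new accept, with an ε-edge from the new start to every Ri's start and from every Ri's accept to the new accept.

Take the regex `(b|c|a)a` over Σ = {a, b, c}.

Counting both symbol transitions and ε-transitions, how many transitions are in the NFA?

10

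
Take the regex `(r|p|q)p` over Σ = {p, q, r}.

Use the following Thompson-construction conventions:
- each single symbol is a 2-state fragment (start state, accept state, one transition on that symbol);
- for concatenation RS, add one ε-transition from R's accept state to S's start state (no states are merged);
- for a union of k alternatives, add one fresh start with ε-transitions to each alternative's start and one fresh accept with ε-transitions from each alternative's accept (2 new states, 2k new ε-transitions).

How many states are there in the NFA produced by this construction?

Recursing over subexpressions:
Each of the 4 symbol leaves contributes a 2-state fragment.
  r|p|q → 8 states
  (r|p|q)p → 10 states

10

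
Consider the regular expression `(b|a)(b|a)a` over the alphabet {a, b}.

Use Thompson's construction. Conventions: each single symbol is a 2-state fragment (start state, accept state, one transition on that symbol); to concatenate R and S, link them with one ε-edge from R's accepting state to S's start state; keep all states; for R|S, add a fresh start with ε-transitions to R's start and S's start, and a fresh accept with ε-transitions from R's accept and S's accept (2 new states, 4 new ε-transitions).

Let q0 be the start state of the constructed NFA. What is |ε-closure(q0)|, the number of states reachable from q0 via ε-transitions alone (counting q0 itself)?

3

Work bottom-up. For each fragment F, track |ε-closure(F.start)| and whether F's accept lies in that closure (i.e. whether F accepts ε). A single-symbol fragment has closure size 1 and does not accept ε.
  b|a — new start ε-reaches every alternative's start; none of them accept ε, so the new accept is not reached: |closure| = 1 + 1 + 1 = 3
  b|a — new start ε-reaches every alternative's start; none of them accept ε, so the new accept is not reached: |closure| = 1 + 1 + 1 = 3
  (b|a)(b|a)a — |closure| equals the left operand's closure size = 3 (its accept is not ε-reachable, so the closure stops there)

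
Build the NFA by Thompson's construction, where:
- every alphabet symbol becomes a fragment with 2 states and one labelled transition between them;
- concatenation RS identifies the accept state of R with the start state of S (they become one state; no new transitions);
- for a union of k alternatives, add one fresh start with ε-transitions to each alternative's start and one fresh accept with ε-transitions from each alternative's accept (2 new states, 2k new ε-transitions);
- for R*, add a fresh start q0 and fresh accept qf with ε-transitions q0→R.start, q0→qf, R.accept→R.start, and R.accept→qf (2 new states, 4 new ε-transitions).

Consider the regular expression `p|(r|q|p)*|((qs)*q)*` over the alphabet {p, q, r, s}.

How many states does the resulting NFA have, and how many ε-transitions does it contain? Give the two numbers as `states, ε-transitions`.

22, 24

Recursing over subexpressions:
Each of the 7 symbol leaves contributes 2 states and 0 ε-transitions.
  r|q|p : 8 states, 6 ε-transitions
  (r|q|p)* : 10 states, 10 ε-transitions
  qs : 3 states, 0 ε-transitions
  (qs)* : 5 states, 4 ε-transitions
  (qs)*q : 6 states, 4 ε-transitions
  ((qs)*q)* : 8 states, 8 ε-transitions
  p|(r|q|p)*|((qs)*q)* : 22 states, 24 ε-transitions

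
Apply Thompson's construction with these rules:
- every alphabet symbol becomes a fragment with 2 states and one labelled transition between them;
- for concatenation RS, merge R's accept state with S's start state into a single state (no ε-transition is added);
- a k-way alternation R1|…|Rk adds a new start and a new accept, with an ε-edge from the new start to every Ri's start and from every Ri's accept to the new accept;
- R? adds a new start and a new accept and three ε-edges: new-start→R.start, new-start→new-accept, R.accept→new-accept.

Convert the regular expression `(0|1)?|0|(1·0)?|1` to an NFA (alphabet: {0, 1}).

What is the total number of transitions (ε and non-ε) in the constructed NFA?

24

Building bottom-up:
Each of the 6 symbol leaves contributes 1 transition (1 symbol, 0 ε).
  0|1 = 6 transitions (2 symbol, 4 ε)
  (0|1)? = 9 transitions (2 symbol, 7 ε)
  1·0 = 2 transitions (2 symbol, 0 ε)
  (1·0)? = 5 transitions (2 symbol, 3 ε)
  (0|1)?|0|(1·0)?|1 = 24 transitions (6 symbol, 18 ε)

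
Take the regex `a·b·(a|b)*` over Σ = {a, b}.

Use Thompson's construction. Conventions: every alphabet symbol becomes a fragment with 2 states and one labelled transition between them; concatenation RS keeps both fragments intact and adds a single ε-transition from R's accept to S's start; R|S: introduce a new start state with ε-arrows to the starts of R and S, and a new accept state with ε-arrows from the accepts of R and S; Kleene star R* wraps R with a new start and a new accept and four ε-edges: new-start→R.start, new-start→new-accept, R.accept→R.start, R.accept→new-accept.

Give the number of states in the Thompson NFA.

By structural recursion:
Each of the 4 symbol leaves contributes a 2-state fragment.
  a|b = 6 states
  (a|b)* = 8 states
  a·b·(a|b)* = 12 states

12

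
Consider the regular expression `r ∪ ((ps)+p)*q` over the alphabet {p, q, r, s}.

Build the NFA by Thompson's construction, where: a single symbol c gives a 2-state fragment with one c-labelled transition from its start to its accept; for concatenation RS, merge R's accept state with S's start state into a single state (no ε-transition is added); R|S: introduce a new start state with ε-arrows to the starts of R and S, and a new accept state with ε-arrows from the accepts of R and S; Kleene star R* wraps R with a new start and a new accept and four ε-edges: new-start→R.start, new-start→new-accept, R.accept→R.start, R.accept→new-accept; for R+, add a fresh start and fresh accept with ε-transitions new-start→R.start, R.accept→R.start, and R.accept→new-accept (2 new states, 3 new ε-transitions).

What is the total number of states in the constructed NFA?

Recursing over subexpressions:
Each of the 5 symbol leaves contributes a 2-state fragment.
  ps — 3 states
  (ps)+ — 5 states
  (ps)+p — 6 states
  ((ps)+p)* — 8 states
  ((ps)+p)*q — 9 states
  r ∪ ((ps)+p)*q — 13 states

13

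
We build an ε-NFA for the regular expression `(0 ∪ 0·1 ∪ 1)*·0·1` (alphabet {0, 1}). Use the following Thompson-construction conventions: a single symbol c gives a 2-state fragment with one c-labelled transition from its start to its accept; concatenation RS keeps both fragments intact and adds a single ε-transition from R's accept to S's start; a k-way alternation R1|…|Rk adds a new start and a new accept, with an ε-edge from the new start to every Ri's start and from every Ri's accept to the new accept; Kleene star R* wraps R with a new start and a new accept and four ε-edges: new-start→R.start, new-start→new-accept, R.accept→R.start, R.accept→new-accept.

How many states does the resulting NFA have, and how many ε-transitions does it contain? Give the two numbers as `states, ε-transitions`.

Bottom-up over the parse tree:
Each of the 6 symbol leaves contributes 2 states and 0 ε-transitions.
  0·1 = 4 states, 1 ε-transition
  0 ∪ 0·1 ∪ 1 = 10 states, 7 ε-transitions
  (0 ∪ 0·1 ∪ 1)* = 12 states, 11 ε-transitions
  (0 ∪ 0·1 ∪ 1)*·0·1 = 16 states, 13 ε-transitions

16, 13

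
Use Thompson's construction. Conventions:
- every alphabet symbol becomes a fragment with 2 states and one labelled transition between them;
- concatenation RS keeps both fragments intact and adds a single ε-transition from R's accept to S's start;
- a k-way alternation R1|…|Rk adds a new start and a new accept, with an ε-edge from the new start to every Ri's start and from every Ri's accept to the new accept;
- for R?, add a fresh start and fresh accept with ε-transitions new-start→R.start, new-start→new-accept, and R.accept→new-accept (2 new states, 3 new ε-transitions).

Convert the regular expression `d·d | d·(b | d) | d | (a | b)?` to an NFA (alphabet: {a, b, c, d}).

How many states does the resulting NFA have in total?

24

Building bottom-up:
Each of the 8 symbol leaves contributes a 2-state fragment.
  d·d : 4 states
  b | d : 6 states
  d·(b | d) : 8 states
  a | b : 6 states
  (a | b)? : 8 states
  d·d | d·(b | d) | d | (a | b)? : 24 states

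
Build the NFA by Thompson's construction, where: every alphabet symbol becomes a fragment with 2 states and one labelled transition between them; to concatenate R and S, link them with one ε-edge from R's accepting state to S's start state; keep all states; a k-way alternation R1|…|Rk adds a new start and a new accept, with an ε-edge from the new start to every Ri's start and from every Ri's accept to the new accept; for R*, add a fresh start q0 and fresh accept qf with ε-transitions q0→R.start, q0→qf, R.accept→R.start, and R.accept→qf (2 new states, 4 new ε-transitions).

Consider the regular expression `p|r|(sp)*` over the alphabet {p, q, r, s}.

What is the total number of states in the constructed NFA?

Building bottom-up:
Each of the 4 symbol leaves contributes a 2-state fragment.
  sp — 4 states
  (sp)* — 6 states
  p|r|(sp)* — 12 states

12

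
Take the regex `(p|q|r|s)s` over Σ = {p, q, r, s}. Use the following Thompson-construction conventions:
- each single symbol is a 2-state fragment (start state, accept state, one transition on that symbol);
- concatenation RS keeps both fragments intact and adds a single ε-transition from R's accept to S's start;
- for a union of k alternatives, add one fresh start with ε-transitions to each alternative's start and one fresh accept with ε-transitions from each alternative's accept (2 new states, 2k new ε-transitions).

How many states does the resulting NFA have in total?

12

By structural recursion:
Each of the 5 symbol leaves contributes a 2-state fragment.
  p|q|r|s : 10 states
  (p|q|r|s)s : 12 states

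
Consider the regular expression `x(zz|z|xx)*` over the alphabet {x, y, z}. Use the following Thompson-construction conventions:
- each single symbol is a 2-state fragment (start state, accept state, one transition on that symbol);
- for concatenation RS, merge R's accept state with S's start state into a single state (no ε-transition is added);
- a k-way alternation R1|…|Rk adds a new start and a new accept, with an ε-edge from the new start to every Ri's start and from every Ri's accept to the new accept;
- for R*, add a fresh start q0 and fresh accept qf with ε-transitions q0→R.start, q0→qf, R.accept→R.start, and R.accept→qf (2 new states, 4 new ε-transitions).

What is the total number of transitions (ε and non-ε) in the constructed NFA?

By structural recursion:
Each of the 6 symbol leaves contributes 1 transition (1 symbol, 0 ε).
  zz = 2 transitions (2 symbol, 0 ε)
  xx = 2 transitions (2 symbol, 0 ε)
  zz|z|xx = 11 transitions (5 symbol, 6 ε)
  (zz|z|xx)* = 15 transitions (5 symbol, 10 ε)
  x(zz|z|xx)* = 16 transitions (6 symbol, 10 ε)

16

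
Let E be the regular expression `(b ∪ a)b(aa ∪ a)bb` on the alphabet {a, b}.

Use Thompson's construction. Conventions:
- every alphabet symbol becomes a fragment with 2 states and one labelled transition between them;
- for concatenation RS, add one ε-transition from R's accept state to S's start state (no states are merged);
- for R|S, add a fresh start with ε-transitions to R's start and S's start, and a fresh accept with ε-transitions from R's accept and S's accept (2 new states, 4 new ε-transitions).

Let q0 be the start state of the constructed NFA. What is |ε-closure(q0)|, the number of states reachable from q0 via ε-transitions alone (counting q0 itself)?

3

Let C(F) = |ε-closure(F.start)| within fragment F, and note whether F accepts ε. Symbol fragments have C = 1 and do not accept ε. Then:
  b ∪ a : C = 1 + 1 + 1 = 3 (the new accept is not ε-reachable since no branch accepts ε)
  aa : C equals the left operand's closure size = 1 (its accept is not ε-reachable, so the closure stops there)
  aa ∪ a : C = 1 + 1 + 1 = 3 (the new accept is not ε-reachable since no branch accepts ε)
  (b ∪ a)b(aa ∪ a)bb : same as the first factor's closure: C = 3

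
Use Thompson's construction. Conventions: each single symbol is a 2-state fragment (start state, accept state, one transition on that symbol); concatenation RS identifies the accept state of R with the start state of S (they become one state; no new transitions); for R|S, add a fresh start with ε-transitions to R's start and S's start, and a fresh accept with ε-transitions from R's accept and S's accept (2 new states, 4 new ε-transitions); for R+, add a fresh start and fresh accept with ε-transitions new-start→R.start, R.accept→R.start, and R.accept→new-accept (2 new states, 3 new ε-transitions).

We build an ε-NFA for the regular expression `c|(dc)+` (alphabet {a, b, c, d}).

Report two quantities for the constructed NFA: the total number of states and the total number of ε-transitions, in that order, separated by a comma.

9, 7

Recursing over subexpressions:
Each of the 3 symbol leaves contributes 2 states and 0 ε-transitions.
  dc — 3 states, 0 ε-transitions
  (dc)+ — 5 states, 3 ε-transitions
  c|(dc)+ — 9 states, 7 ε-transitions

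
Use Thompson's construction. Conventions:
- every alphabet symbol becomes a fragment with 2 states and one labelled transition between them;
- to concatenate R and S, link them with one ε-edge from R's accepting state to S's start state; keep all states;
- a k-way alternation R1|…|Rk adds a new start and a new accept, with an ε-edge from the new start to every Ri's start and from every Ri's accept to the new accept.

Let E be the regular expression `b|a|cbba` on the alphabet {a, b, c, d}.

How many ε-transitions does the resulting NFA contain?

9

Per subexpression:
Each of the 6 symbol leaves contributes 0 ε-transitions.
  cbba = 3 ε-transitions
  b|a|cbba = 9 ε-transitions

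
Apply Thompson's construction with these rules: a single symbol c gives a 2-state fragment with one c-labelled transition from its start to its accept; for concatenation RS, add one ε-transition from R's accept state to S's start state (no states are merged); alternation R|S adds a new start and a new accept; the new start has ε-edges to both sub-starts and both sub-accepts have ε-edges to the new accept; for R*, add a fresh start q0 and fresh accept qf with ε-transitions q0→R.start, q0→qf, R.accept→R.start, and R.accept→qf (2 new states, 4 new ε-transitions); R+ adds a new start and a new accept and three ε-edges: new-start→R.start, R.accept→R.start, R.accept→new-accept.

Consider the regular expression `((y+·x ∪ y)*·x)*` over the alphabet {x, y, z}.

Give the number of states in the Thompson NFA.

16

Building bottom-up:
Each of the 4 symbol leaves contributes a 2-state fragment.
  y+ : 4 states
  y+·x : 6 states
  y+·x ∪ y : 10 states
  (y+·x ∪ y)* : 12 states
  (y+·x ∪ y)*·x : 14 states
  ((y+·x ∪ y)*·x)* : 16 states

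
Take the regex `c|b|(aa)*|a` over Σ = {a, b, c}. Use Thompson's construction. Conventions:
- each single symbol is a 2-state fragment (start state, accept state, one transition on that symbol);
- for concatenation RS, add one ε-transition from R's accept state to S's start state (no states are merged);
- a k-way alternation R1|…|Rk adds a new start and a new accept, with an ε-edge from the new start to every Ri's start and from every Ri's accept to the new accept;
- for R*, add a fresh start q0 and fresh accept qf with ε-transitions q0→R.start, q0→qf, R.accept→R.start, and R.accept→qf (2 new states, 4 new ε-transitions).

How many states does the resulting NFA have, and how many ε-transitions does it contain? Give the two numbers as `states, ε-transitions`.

14, 13

Per subexpression:
Each of the 5 symbol leaves contributes 2 states and 0 ε-transitions.
  aa → 4 states, 1 ε-transition
  (aa)* → 6 states, 5 ε-transitions
  c|b|(aa)*|a → 14 states, 13 ε-transitions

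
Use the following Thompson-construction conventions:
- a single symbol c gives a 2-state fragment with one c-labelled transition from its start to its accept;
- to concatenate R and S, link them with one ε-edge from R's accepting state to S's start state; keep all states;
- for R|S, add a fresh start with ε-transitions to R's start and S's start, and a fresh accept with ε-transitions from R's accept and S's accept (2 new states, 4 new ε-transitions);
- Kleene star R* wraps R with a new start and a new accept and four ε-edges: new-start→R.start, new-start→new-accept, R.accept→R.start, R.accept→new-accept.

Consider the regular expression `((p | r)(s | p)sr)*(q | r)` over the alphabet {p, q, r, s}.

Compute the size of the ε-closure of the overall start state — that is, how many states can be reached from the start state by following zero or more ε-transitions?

Compute the ε-closure size of each fragment's start state recursively; a symbol fragment's start has no outgoing ε-edge, so its closure is just itself (size 1).
  p | r : |closure| = 1 + 1 + 1 = 3 (the new accept is not ε-reachable since no branch accepts ε)
  s | p : new start ε-reaches every alternative's start; none of them accept ε, so the new accept is not reached: |closure| = 1 + 1 + 1 = 3
  (p | r)(s | p)sr : |closure| equals the left operand's closure size = 3 (its accept is not ε-reachable, so the closure stops there)
  ((p | r)(s | p)sr)* : the star's fresh start ε-reaches both the body's start and the fresh accept: |closure| = 2 + 3 = 5
  q | r : new start ε-reaches every alternative's start; none of them accept ε, so the new accept is not reached: |closure| = 1 + 1 + 1 = 3
  ((p | r)(s | p)sr)*(q | r) : |closure| = 5 + 3 = 8 (closure spills across the concat boundary because the left factor accepts ε)

8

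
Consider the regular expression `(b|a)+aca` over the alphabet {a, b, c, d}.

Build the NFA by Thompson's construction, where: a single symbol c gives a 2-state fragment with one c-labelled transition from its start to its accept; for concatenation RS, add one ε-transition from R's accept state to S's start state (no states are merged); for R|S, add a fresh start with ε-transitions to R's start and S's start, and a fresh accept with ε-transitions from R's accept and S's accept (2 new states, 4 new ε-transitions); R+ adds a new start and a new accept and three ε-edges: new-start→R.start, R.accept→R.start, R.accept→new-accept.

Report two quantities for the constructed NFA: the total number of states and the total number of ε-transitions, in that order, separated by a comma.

14, 10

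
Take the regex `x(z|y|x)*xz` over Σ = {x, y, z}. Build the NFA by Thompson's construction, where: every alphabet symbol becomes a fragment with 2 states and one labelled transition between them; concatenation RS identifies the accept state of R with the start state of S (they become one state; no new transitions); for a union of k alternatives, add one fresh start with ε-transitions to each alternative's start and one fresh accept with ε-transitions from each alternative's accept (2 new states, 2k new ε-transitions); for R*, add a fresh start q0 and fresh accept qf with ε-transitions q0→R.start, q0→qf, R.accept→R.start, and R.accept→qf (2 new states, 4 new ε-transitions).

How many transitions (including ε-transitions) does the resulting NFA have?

16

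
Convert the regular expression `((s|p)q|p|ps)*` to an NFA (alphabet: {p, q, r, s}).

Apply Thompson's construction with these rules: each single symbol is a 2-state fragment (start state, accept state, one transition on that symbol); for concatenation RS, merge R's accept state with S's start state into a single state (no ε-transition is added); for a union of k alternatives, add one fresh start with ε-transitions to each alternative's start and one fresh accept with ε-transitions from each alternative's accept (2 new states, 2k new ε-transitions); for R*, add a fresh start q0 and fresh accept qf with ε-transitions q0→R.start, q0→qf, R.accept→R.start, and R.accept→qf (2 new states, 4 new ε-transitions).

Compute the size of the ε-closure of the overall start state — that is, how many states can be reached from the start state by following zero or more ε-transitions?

Work bottom-up. For each fragment F, track |ε-closure(F.start)| and whether F's accept lies in that closure (i.e. whether F accepts ε). A single-symbol fragment has closure size 1 and does not accept ε.
  s|p → |closure| = 1 + 1 + 1 = 3 (the new accept is not ε-reachable since no branch accepts ε)
  (s|p)q → same as the first factor's closure: |closure| = 3
  ps → |closure| equals the left operand's closure size = 1 (its accept is not ε-reachable, so the closure stops there)
  (s|p)q|p|ps → new start ε-reaches every alternative's start; none of them accept ε, so the new accept is not reached: |closure| = 1 + 3 + 1 + 1 = 6
  ((s|p)q|p|ps)* → new start has ε-edges to the inner start and to the new accept, so |closure| = 2 + 6 = 8

8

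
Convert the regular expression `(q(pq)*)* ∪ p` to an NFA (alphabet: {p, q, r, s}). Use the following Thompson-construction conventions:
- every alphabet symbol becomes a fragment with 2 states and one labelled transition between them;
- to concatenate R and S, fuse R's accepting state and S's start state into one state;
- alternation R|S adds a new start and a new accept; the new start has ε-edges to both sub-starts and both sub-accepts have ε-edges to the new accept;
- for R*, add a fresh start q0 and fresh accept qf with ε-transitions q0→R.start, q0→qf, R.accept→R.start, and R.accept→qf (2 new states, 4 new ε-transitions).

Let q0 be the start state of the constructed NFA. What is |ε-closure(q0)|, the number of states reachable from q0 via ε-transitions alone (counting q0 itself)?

6

Work bottom-up. For each fragment F, track |ε-closure(F.start)| and whether F's accept lies in that closure (i.e. whether F accepts ε). A single-symbol fragment has closure size 1 and does not accept ε.
  pq — |ε-closure| equals the left operand's closure size = 1 (its accept is not ε-reachable, so the closure stops there)
  (pq)* — new start has ε-edges to the inner start and to the new accept, so |ε-closure| = 2 + 1 = 3
  q(pq)* — |ε-closure| equals the left operand's closure size = 1 (its accept is not ε-reachable, so the closure stops there)
  (q(pq)*)* — new start has ε-edges to the inner start and to the new accept, so |ε-closure| = 2 + 1 = 3
  (q(pq)*)* ∪ p — new start ε-reaches every alternative's start; at least one alternative accepts ε, so the union's new accept is reached too: |ε-closure| = 1 + 3 + 1 + 1 = 6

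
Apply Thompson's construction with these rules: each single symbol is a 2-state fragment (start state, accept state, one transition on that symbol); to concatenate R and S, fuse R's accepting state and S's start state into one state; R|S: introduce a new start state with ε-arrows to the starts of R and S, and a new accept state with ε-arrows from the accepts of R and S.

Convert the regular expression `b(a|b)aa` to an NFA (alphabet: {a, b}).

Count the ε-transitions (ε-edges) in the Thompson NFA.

Building bottom-up:
Each of the 5 symbol leaves contributes 0 ε-transitions.
  a|b → 4 ε-transitions
  b(a|b)aa → 4 ε-transitions

4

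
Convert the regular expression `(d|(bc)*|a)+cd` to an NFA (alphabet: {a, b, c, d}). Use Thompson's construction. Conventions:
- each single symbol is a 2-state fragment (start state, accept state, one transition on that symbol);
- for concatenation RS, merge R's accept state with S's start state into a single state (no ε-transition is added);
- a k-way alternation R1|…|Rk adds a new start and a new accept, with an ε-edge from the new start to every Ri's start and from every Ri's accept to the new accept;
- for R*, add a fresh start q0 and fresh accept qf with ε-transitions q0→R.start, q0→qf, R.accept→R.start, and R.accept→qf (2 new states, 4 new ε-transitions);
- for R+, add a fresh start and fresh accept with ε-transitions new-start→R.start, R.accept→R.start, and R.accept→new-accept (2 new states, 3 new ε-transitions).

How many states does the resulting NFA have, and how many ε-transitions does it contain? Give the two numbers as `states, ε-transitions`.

15, 13

Bottom-up over the parse tree:
Each of the 6 symbol leaves contributes 2 states and 0 ε-transitions.
  bc = 3 states, 0 ε-transitions
  (bc)* = 5 states, 4 ε-transitions
  d|(bc)*|a = 11 states, 10 ε-transitions
  (d|(bc)*|a)+ = 13 states, 13 ε-transitions
  (d|(bc)*|a)+cd = 15 states, 13 ε-transitions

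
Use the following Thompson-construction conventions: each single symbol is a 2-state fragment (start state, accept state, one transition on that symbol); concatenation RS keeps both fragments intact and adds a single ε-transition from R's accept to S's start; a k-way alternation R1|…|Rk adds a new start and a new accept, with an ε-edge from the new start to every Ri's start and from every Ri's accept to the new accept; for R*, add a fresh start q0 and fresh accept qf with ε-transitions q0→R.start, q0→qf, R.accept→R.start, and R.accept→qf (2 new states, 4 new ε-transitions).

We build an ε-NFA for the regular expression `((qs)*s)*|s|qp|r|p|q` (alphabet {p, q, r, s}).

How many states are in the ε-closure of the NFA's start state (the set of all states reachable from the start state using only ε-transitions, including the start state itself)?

13

Work bottom-up. For each fragment F, track |ε-closure(F.start)| and whether F's accept lies in that closure (i.e. whether F accepts ε). A single-symbol fragment has closure size 1 and does not accept ε.
  qs : C equals the left operand's closure size = 1 (its accept is not ε-reachable, so the closure stops there)
  (qs)* : C = 1 (new start) + 1 (body) + 1 (new accept) = 3
  (qs)*s : the left operand accepts ε, so the closure extends into the next operand (via the concat ε-link); C = 3 + 1 = 4
  ((qs)*s)* : C = 1 (new start) + 4 (body) + 1 (new accept) = 6
  qp : C equals the left operand's closure size = 1 (its accept is not ε-reachable, so the closure stops there)
  ((qs)*s)*|s|qp|r|p|q : C = 1 (new start) + (6 + 1 + 1 + 1 + 1 + 1) + 1 (new accept, since some branch ε-reaches its own accept) = 13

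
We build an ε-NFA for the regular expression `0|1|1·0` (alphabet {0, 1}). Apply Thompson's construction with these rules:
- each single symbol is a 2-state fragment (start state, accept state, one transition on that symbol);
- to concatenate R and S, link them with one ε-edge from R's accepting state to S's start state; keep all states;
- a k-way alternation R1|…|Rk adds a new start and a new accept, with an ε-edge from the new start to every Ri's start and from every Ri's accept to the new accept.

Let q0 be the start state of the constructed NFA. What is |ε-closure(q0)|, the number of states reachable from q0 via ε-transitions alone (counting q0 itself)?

4

Compute the ε-closure size of each fragment's start state recursively; a symbol fragment's start has no outgoing ε-edge, so its closure is just itself (size 1).
  1·0 — |ε-closure| equals the left operand's closure size = 1 (its accept is not ε-reachable, so the closure stops there)
  0|1|1·0 — |ε-closure| = 1 + 1 + 1 + 1 = 4 (the new accept is not ε-reachable since no branch accepts ε)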